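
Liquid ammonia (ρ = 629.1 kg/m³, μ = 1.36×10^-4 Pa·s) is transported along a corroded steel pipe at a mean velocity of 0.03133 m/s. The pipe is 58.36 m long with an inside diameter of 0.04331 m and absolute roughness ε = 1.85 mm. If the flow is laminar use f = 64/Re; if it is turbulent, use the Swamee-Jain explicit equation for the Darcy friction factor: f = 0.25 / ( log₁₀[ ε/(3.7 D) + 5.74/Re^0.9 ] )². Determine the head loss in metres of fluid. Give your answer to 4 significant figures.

h_f ≈ 0.004861 m

Reynolds number Re = ρVD/μ = 629.1 · 0.03133 · 0.04331 / 0.000136 = 6277.
Re > 4000 → turbulent. Relative roughness ε/D = 0.00185/0.04331 = 0.0427. Swamee-Jain: f = 0.25/(log₁₀[0.0427/3.7 + 5.74/6277^0.9])² = 0.25/(log₁₀[0.0115 + 0.00219])² = 0.25/(-1.862)² = 0.0721.
Darcy-Weisbach: ΔP = f(L/D)(ρV²/2) = 0.0721·(58.36/0.04331)·(629.1·0.03133²/2) = 0.0721·1347·0.3088 = 30 Pa.
Head loss h_f = ΔP/(ρg) = 30/(629.1·9.81) = 0.004861 m.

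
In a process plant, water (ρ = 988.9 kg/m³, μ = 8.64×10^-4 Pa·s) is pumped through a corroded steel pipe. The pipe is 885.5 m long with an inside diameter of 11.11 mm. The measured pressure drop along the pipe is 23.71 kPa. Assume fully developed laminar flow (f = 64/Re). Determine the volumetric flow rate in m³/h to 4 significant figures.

Q ≈ 0.04172 m³/h

For laminar flow, f = 64/Re with Re = ρVD/μ, so Darcy-Weisbach reduces to ΔP = 32μLV/D². Solving for V: V = ΔP·D²/(32μL) = 2.371e+04·(0.01111)²/(32·0.000864·885.5) = 0.1195 m/s.
Check: Re = ρVD/μ = 988.9·0.1195·0.01111/0.000864 = 1520 < 2300, so the laminar assumption holds.
Q = V·A = 0.1195·(π/4·0.01111²) = 1.159e-05 m³/s = 0.04172 m³/h.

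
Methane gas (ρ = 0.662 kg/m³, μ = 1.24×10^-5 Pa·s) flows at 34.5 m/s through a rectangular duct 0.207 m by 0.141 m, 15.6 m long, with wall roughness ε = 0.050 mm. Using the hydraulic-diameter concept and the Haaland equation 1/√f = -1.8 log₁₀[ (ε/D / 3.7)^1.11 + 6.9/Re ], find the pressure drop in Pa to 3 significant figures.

ΔP ≈ 614 Pa

Hydraulic diameter D_h = 4A/P = 4·(0.207·0.141)/(2·(0.207+0.141)) = 0.1167/0.696 = 0.1677 m.
Re = ρVD_h/μ = 0.662·34.5·0.1677/1.24e-05 = 3.09e+05.
ε/D_h = 5e-05/0.1677 = 0.000298; Haaland gives 1/√f = -1.8 log₁₀[2.86e-05+2.23e-05] = 7.728, so f = 0.01674.
ΔP = f(L/D_h)(ρV²/2) = 0.01674·15.6/0.1677·394 = 613.5 Pa.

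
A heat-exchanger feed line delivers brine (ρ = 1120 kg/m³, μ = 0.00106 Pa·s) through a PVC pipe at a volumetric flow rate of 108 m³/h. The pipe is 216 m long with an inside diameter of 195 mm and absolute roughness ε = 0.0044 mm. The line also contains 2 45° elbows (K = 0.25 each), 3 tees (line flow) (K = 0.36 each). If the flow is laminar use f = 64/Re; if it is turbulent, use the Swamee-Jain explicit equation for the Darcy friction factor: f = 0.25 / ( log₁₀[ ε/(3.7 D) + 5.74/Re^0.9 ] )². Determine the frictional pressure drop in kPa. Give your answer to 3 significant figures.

ΔP ≈ 10.7 kPa

Q = 108 m³/h = 108/3600 = 0.03 m³/s.
Cross-sectional area A = πD²/4 = π(0.195)²/4 = 0.02986 m²; mean velocity V = Q/A = 0.03/0.02986 = 1.005 m/s.
Reynolds number Re = ρVD/μ = 1120 · 1.005 · 0.195 / 0.00106 = 2.07e+05.
Re > 4000 → turbulent. Relative roughness ε/D = 4.4e-06/0.195 = 2.26e-05. Swamee-Jain: f = 0.25/(log₁₀[2.26e-05/3.7 + 5.74/2.07e+05^0.9])² = 0.25/(log₁₀[6.1e-06 + 9.43e-05])² = 0.25/(-3.998)² = 0.01564.
Total minor-loss coefficient ΣK = 2·0.25 + 3·0.36 = 1.58.
ΔP = [f·L/D + ΣK]·(ρV²/2) = [0.01564·216/0.195 + 1.58]·(1120·1.005²/2) = [17.32 + 1.58]·565.1 = 1.068e+04 Pa.
ΔP = 1.068e+04 Pa = 10.7 kPa.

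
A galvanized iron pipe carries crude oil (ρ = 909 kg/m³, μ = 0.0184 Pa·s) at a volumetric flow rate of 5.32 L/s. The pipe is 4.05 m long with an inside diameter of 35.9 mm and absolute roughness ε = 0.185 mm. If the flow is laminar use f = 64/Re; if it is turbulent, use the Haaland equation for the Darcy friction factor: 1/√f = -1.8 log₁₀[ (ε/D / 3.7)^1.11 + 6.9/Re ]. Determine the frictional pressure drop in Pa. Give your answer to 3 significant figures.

Q = 5.32 L/s = 5.32/1000 = 0.00532 m³/s.
Cross-sectional area A = πD²/4 = π(0.0359)²/4 = 0.001012 m²; mean velocity V = Q/A = 0.00532/0.001012 = 5.256 m/s.
Reynolds number Re = ρVD/μ = 909 · 5.256 · 0.0359 / 0.0184 = 9321.
Re > 4000 → turbulent. Relative roughness ε/D = 0.000185/0.0359 = 0.00515. Haaland: 1/√f = -1.8 log₁₀[(0.00515/3.7)^1.11 + 6.9/9321] = -1.8 log₁₀[0.000676 + 0.00074] = 5.128, so f = 0.03803.
Darcy-Weisbach: ΔP = f(L/D)(ρV²/2) = 0.03803·(4.05/0.0359)·(909·5.256²/2) = 0.03803·112.8·1.255e+04 = 5.386e+04 Pa.

ΔP ≈ 53900 Pa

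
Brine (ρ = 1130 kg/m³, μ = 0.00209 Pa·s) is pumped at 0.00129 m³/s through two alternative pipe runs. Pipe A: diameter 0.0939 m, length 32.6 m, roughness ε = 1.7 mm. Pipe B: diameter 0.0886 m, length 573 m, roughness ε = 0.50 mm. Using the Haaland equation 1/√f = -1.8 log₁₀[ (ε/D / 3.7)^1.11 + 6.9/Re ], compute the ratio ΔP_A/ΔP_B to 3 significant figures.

Pipe A: V = Q/A = 0.00129/0.006925 = 0.1863 m/s; Re = 9457; ε/D = 0.0181; Haaland → f = 0.05094; ΔP_A = f(L/D)(ρV²/2) = 346.7 Pa.
Pipe B: V = Q/A = 0.00129/0.006165 = 0.2092 m/s; Re = 1.002e+04; ε/D = 0.00564; Haaland → f = 0.03819; ΔP_B = f(L/D)(ρV²/2) = 6109 Pa.
ΔP_A/ΔP_B = 346.7/6109 = 0.0568.

ΔP_A/ΔP_B ≈ 0.0568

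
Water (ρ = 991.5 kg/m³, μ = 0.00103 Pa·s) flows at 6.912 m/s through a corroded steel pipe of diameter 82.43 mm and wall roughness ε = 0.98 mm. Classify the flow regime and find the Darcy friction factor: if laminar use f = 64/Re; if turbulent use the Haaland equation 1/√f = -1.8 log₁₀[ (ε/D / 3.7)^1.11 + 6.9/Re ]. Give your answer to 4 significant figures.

f ≈ 0.04040

Re = ρVD/μ = 991.5·6.912·0.08243/0.00103 = 5.485e+05.
Re > 4000 → turbulent. ε/D = 0.00098/0.08243 = 0.0119; Haaland: 1/√f = -1.8 log₁₀[0.00171 + 1.26e-05] = 4.975, so f = 0.0404.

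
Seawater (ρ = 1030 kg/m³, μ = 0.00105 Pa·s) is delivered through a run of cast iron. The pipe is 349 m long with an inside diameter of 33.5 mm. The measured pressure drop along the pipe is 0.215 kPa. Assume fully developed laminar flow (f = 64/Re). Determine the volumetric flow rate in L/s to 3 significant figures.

For laminar flow, f = 64/Re with Re = ρVD/μ, so Darcy-Weisbach reduces to ΔP = 32μLV/D². Solving for V: V = ΔP·D²/(32μL) = 215·(0.0335)²/(32·0.00105·349) = 0.02058 m/s.
Check: Re = ρVD/μ = 1030·0.02058·0.0335/0.00105 = 676.2 < 2300, so the laminar assumption holds.
Q = V·A = 0.02058·(π/4·0.0335²) = 1.814e-05 m³/s = 0.0181 L/s.

Q ≈ 0.0181 L/s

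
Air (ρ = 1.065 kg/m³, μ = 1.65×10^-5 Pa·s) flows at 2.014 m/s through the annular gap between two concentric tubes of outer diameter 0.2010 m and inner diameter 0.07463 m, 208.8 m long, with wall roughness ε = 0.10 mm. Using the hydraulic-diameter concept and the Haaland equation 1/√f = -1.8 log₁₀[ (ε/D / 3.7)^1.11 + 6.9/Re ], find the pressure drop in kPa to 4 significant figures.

ΔP ≈ 0.1013 kPa

Hydraulic diameter D_h = 4A/P = D_o - D_i = 0.201 - 0.07463 = 0.1264 m.
Re = ρVD_h/μ = 1.065·2.014·0.1264/1.65e-05 = 1.643e+04.
ε/D_h = 0.0001/0.1264 = 0.000791; Haaland gives 1/√f = -1.8 log₁₀[8.44e-05+0.00042] = 5.935, so f = 0.02839.
ΔP = f(L/D_h)(ρV²/2) = 0.02839·208.8/0.1264·2.16 = 101.3 Pa.
ΔP = 0.1013 kPa.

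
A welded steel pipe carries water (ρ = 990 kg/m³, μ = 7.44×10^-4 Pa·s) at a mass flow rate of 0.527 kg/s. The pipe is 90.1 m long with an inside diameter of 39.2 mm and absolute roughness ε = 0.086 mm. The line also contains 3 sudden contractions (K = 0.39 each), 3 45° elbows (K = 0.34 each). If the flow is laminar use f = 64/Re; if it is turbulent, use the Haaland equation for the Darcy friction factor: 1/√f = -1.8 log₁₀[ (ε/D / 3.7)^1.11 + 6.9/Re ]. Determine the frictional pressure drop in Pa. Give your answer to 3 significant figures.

ΔP ≈ 6680 Pa

A = πD²/4 = π(0.0392)²/4 = 0.001207 m²; mean velocity V = ṁ/(ρA) = 0.527/(990 · 0.001207) = 0.4411 m/s.
Reynolds number Re = ρVD/μ = 990 · 0.4411 · 0.0392 / 0.000744 = 2.301e+04.
Re > 4000 → turbulent. Relative roughness ε/D = 8.6e-05/0.0392 = 0.00219. Haaland: 1/√f = -1.8 log₁₀[(0.00219/3.7)^1.11 + 6.9/2.301e+04] = -1.8 log₁₀[0.000262 + 0.0003] = 5.851, so f = 0.02921.
Total minor-loss coefficient ΣK = 3·0.39 + 3·0.34 = 2.19.
ΔP = [f·L/D + ΣK]·(ρV²/2) = [0.02921·90.1/0.0392 + 2.19]·(990·0.4411²/2) = [67.14 + 2.19]·96.3 = 6677 Pa.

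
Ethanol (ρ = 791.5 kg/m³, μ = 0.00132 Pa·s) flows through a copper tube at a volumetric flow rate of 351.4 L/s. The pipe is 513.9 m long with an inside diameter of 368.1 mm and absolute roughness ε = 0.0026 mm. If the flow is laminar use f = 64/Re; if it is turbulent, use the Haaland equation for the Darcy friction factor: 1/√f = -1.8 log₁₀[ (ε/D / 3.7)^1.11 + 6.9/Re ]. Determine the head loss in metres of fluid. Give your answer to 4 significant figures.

h_f ≈ 9.564 m

Q = 351.4 L/s = 351.4/1000 = 0.3514 m³/s.
Cross-sectional area A = πD²/4 = π(0.3681)²/4 = 0.1064 m²; mean velocity V = Q/A = 0.3514/0.1064 = 3.302 m/s.
Reynolds number Re = ρVD/μ = 791.5 · 3.302 · 0.3681 / 0.00132 = 7.288e+05.
Re > 4000 → turbulent. Relative roughness ε/D = 2.6e-06/0.3681 = 7.06e-06. Haaland: 1/√f = -1.8 log₁₀[(7.06e-06/3.7)^1.11 + 6.9/7.288e+05] = -1.8 log₁₀[4.48e-07 + 9.47e-06] = 9.007, so f = 0.01233.
Darcy-Weisbach: ΔP = f(L/D)(ρV²/2) = 0.01233·(513.9/0.3681)·(791.5·3.302²/2) = 0.01233·1396·4315 = 7.426e+04 Pa.
Head loss h_f = ΔP/(ρg) = 7.426e+04/(791.5·9.81) = 9.564 m.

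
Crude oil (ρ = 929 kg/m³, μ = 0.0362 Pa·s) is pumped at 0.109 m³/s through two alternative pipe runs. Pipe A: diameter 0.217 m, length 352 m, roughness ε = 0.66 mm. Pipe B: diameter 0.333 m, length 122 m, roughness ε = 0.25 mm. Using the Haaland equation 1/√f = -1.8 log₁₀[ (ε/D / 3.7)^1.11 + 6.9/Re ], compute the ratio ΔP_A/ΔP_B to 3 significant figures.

Pipe A: V = Q/A = 0.109/0.03698 = 2.947 m/s; Re = 1.641e+04; ε/D = 0.00304; Haaland → f = 0.03214; ΔP_A = f(L/D)(ρV²/2) = 2.104e+05 Pa.
Pipe B: V = Q/A = 0.109/0.08709 = 1.252 m/s; Re = 1.07e+04; ε/D = 0.000751; Haaland → f = 0.03131; ΔP_B = f(L/D)(ρV²/2) = 8345 Pa.
ΔP_A/ΔP_B = 2.104e+05/8345 = 25.2.

ΔP_A/ΔP_B ≈ 25.2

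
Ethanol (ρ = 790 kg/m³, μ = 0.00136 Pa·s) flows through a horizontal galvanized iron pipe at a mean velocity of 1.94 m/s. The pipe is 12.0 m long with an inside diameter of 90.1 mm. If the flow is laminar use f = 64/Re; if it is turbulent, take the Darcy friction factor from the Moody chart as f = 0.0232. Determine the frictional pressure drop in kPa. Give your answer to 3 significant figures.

Reynolds number Re = ρVD/μ = 790 · 1.94 · 0.0901 / 0.00136 = 1.015e+05.
Re > 4000 → turbulent; use the Moody-chart value f = 0.0232.
Darcy-Weisbach: ΔP = f(L/D)(ρV²/2) = 0.0232·(12/0.0901)·(790·1.94²/2) = 0.0232·133.2·1487 = 4594 Pa.
ΔP = 4594 Pa = 4.59 kPa.

ΔP ≈ 4.59 kPa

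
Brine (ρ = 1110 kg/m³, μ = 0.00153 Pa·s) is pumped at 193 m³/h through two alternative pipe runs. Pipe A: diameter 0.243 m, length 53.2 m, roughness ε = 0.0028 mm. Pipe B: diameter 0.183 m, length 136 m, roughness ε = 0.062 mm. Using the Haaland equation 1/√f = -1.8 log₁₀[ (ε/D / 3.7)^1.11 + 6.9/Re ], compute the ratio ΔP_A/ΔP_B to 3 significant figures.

ΔP_A/ΔP_B ≈ 0.0853

Pipe A: V = Q/A = 0.05361/0.04638 = 1.156 m/s; Re = 2.038e+05; ε/D = 1.15e-05; Haaland → f = 0.01551; ΔP_A = f(L/D)(ρV²/2) = 2519 Pa.
Pipe B: V = Q/A = 0.05361/0.0263 = 2.038 m/s; Re = 2.706e+05; ε/D = 0.000339; Haaland → f = 0.01722; ΔP_B = f(L/D)(ρV²/2) = 2.951e+04 Pa.
ΔP_A/ΔP_B = 2519/2.951e+04 = 0.0853.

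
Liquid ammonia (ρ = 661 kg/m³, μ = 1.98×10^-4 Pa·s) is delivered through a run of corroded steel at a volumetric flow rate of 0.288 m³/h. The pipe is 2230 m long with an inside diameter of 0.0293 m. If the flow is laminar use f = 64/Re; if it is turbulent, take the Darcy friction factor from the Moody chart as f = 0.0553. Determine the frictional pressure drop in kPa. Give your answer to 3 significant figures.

Q = 0.288 m³/h = 0.288/3600 = 8e-05 m³/s.
Cross-sectional area A = πD²/4 = π(0.0293)²/4 = 0.0006743 m²; mean velocity V = Q/A = 8e-05/0.0006743 = 0.1186 m/s.
Reynolds number Re = ρVD/μ = 661 · 0.1186 · 0.0293 / 0.000198 = 1.161e+04.
Re > 4000 → turbulent; use the Moody-chart value f = 0.0553.
Darcy-Weisbach: ΔP = f(L/D)(ρV²/2) = 0.0553·(2230/0.0293)·(661·0.1186²/2) = 0.0553·7.611e+04·4.653 = 1.958e+04 Pa.
ΔP = 1.958e+04 Pa = 19.6 kPa.

ΔP ≈ 19.6 kPa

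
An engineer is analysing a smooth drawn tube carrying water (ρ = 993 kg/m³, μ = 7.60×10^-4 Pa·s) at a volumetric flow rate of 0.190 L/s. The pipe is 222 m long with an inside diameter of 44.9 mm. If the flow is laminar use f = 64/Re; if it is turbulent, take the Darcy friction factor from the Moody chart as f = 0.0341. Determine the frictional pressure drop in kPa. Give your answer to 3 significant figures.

Q = 0.190 L/s = 0.190/1000 = 0.00019 m³/s.
Cross-sectional area A = πD²/4 = π(0.0449)²/4 = 0.001583 m²; mean velocity V = Q/A = 0.00019/0.001583 = 0.12 m/s.
Reynolds number Re = ρVD/μ = 993 · 0.12 · 0.0449 / 0.00076 = 7040.
Re > 4000 → turbulent; use the Moody-chart value f = 0.0341.
Darcy-Weisbach: ΔP = f(L/D)(ρV²/2) = 0.0341·(222/0.0449)·(993·0.12²/2) = 0.0341·4944·7.149 = 1205 Pa.
ΔP = 1205 Pa = 1.21 kPa.

ΔP ≈ 1.21 kPa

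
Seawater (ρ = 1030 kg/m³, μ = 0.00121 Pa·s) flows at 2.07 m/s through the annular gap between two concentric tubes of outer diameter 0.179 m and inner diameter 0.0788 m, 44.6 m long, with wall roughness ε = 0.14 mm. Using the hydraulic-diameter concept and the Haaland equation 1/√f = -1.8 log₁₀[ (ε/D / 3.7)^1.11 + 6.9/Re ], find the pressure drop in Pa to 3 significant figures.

Hydraulic diameter D_h = 4A/P = D_o - D_i = 0.179 - 0.0788 = 0.1002 m.
Re = ρVD_h/μ = 1030·2.07·0.1002/0.00121 = 1.766e+05.
ε/D_h = 0.00014/0.1002 = 0.0014; Haaland gives 1/√f = -1.8 log₁₀[0.000159+3.91e-05] = 6.667, so f = 0.0225.
ΔP = f(L/D_h)(ρV²/2) = 0.0225·44.6/0.1002·2207 = 2.21e+04 Pa.

ΔP ≈ 22100 Pa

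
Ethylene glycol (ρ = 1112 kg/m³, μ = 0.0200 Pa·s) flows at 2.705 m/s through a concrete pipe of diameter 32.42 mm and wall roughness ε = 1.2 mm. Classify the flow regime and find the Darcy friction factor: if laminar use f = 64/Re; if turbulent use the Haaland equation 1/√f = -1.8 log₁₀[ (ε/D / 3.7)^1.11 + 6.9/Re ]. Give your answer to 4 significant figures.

Re = ρVD/μ = 1112·2.705·0.03242/0.02 = 4876.
Re > 4000 → turbulent. ε/D = 0.0012/0.03242 = 0.037; Haaland: 1/√f = -1.8 log₁₀[0.00603 + 0.00142] = 3.831, so f = 0.06814.

f ≈ 0.06814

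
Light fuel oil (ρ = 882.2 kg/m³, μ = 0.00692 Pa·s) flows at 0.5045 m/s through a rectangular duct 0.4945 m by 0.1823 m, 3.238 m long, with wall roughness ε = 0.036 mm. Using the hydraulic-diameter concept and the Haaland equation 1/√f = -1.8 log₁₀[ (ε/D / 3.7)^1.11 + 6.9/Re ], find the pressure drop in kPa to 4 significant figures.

Hydraulic diameter D_h = 4A/P = 4·(0.4945·0.1823)/(2·(0.4945+0.1823)) = 0.3606/1.354 = 0.2664 m.
Re = ρVD_h/μ = 882.2·0.5045·0.2664/0.00692 = 1.713e+04.
ε/D_h = 3.6e-05/0.2664 = 0.000135; Haaland gives 1/√f = -1.8 log₁₀[1.19e-05+0.000403] = 6.088, so f = 0.02698.
ΔP = f(L/D_h)(ρV²/2) = 0.02698·3.238/0.2664·112.3 = 36.81 Pa.
ΔP = 0.03681 kPa.

ΔP ≈ 0.03681 kPa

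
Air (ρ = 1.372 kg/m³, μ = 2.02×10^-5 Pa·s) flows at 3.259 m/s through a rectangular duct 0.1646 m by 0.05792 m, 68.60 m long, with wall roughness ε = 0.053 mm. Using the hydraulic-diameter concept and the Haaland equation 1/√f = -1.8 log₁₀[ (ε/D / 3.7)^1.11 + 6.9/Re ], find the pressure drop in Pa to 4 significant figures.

Hydraulic diameter D_h = 4A/P = 4·(0.1646·0.05792)/(2·(0.1646+0.05792)) = 0.03813/0.445 = 0.08569 m.
Re = ρVD_h/μ = 1.372·3.259·0.08569/2.02e-05 = 1.897e+04.
ε/D_h = 5.3e-05/0.08569 = 0.000619; Haaland gives 1/√f = -1.8 log₁₀[6.42e-05+0.000364] = 6.063, so f = 0.0272.
ΔP = f(L/D_h)(ρV²/2) = 0.0272·68.6/0.08569·7.286 = 158.7 Pa.

ΔP ≈ 158.7 Pa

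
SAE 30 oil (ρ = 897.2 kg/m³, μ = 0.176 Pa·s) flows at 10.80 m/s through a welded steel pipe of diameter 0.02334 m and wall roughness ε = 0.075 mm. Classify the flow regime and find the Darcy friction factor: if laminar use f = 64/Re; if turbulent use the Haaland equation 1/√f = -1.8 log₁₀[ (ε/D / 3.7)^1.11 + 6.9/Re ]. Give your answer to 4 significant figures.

Re = ρVD/μ = 897.2·10.8·0.02334/0.176 = 1285.
Re < 2300 → laminar, so f = 64/Re = 0.04981 (roughness is irrelevant in laminar flow).

f ≈ 0.04981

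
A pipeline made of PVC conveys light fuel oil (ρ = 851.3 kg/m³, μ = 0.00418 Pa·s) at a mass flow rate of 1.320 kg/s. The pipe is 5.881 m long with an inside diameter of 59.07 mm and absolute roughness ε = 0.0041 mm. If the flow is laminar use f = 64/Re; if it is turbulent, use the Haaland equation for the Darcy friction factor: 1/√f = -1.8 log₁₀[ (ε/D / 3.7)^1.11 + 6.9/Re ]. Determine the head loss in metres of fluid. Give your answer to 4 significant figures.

h_f ≈ 0.05602 m

A = πD²/4 = π(0.05907)²/4 = 0.00274 m²; mean velocity V = ṁ/(ρA) = 1.32/(851.3 · 0.00274) = 0.5658 m/s.
Reynolds number Re = ρVD/μ = 851.3 · 0.5658 · 0.05907 / 0.00418 = 6807.
Re > 4000 → turbulent. Relative roughness ε/D = 4.1e-06/0.05907 = 6.94e-05. Haaland: 1/√f = -1.8 log₁₀[(6.94e-05/3.7)^1.11 + 6.9/6807] = -1.8 log₁₀[5.67e-06 + 0.00101] = 5.385, so f = 0.03448.
Darcy-Weisbach: ΔP = f(L/D)(ρV²/2) = 0.03448·(5.881/0.05907)·(851.3·0.5658²/2) = 0.03448·99.56·136.3 = 467.8 Pa.
Head loss h_f = ΔP/(ρg) = 467.8/(851.3·9.81) = 0.05602 m.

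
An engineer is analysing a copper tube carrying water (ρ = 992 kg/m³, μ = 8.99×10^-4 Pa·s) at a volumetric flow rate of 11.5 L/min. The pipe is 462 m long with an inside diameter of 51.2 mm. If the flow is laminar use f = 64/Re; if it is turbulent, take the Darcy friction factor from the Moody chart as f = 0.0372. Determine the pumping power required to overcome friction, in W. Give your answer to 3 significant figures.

Q = 11.5 L/min = 11.5/60000 = 0.0001917 m³/s.
Cross-sectional area A = πD²/4 = π(0.0512)²/4 = 0.002059 m²; mean velocity V = Q/A = 0.0001917/0.002059 = 0.09309 m/s.
Reynolds number Re = ρVD/μ = 992 · 0.09309 · 0.0512 / 0.000899 = 5259.
Re > 4000 → turbulent; use the Moody-chart value f = 0.0372.
Darcy-Weisbach: ΔP = f(L/D)(ρV²/2) = 0.0372·(462/0.0512)·(992·0.09309²/2) = 0.0372·9023·4.298 = 1443 Pa.
Pumping power P = QΔP = 0.0001917·1443 = 0.2766 W = 0.277 W.

P ≈ 0.277 W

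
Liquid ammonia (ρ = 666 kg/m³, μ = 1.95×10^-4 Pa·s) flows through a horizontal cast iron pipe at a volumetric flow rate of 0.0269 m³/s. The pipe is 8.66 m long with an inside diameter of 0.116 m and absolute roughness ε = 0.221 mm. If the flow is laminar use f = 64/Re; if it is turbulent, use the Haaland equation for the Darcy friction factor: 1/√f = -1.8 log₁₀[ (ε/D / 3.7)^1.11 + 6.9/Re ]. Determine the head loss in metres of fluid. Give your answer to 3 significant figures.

Cross-sectional area A = πD²/4 = π(0.116)²/4 = 0.01057 m²; mean velocity V = Q/A = 0.0269/0.01057 = 2.545 m/s.
Reynolds number Re = ρVD/μ = 666 · 2.545 · 0.116 / 0.000195 = 1.008e+06.
Re > 4000 → turbulent. Relative roughness ε/D = 0.000221/0.116 = 0.00191. Haaland: 1/√f = -1.8 log₁₀[(0.00191/3.7)^1.11 + 6.9/1.008e+06] = -1.8 log₁₀[0.000224 + 6.84e-06] = 6.546, so f = 0.02333.
Darcy-Weisbach: ΔP = f(L/D)(ρV²/2) = 0.02333·(8.66/0.116)·(666·2.545²/2) = 0.02333·74.66·2157 = 3758 Pa.
Head loss h_f = ΔP/(ρg) = 3758/(666·9.81) = 0.575 m.

h_f ≈ 0.575 m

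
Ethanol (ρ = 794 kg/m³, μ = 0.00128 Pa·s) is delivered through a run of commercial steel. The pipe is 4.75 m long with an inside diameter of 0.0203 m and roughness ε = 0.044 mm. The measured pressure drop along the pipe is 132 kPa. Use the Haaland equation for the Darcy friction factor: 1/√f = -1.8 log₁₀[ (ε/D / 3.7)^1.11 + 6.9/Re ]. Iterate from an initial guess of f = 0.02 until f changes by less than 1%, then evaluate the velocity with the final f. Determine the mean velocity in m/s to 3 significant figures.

Rearranging Darcy-Weisbach: V = √(2·ΔP·D/(f·L·ρ)). With ε/D = 4.4e-05/0.0203 = 0.00217, iterate starting from f = 0.02:
  f = 0.02 → V = √(2·1.32e+05·0.0203/(0.02·4.75·794)) = 8.429 m/s; Re = ρVD/μ = 1.061e+05; f → 0.02534
  f = 0.02534 → V = 7.489 m/s; Re = 9.431e+04; f → 0.02549
Converged (Δf/f < 1%). With the final f = 0.02549: V = √(2·1.32e+05·0.0203/(0.02549·4.75·794)) = 7.466 m/s.

V ≈ 7.47 m/s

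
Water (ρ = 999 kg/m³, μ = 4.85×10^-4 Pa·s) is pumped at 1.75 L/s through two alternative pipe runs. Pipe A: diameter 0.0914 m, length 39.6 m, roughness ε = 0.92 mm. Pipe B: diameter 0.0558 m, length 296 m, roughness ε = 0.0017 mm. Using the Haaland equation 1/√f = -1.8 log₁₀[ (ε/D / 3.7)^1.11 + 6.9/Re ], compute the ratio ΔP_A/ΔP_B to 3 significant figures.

Pipe A: V = Q/A = 0.00175/0.006561 = 0.2667 m/s; Re = 5.021e+04; ε/D = 0.0101; Haaland → f = 0.03916; ΔP_A = f(L/D)(ρV²/2) = 602.9 Pa.
Pipe B: V = Q/A = 0.00175/0.002445 = 0.7156 m/s; Re = 8.225e+04; ε/D = 3.05e-05; Haaland → f = 0.01868; ΔP_B = f(L/D)(ρV²/2) = 2.535e+04 Pa.
ΔP_A/ΔP_B = 602.9/2.535e+04 = 0.0238.

ΔP_A/ΔP_B ≈ 0.0238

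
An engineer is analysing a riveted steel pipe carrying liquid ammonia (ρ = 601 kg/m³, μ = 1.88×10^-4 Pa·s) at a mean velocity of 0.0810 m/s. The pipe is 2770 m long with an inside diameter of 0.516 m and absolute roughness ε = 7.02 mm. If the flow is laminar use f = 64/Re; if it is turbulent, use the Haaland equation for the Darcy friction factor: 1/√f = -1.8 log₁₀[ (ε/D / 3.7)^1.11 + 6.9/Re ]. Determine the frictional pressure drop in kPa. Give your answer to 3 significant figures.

Reynolds number Re = ρVD/μ = 601 · 0.081 · 0.516 / 0.000188 = 1.336e+05.
Re > 4000 → turbulent. Relative roughness ε/D = 0.00702/0.516 = 0.0136. Haaland: 1/√f = -1.8 log₁₀[(0.0136/3.7)^1.11 + 6.9/1.336e+05] = -1.8 log₁₀[0.00198 + 5.16e-05] = 4.844, so f = 0.04262.
Darcy-Weisbach: ΔP = f(L/D)(ρV²/2) = 0.04262·(2770/0.516)·(601·0.081²/2) = 0.04262·5368·1.972 = 451 Pa.
ΔP = 451 Pa = 0.451 kPa.

ΔP ≈ 0.451 kPa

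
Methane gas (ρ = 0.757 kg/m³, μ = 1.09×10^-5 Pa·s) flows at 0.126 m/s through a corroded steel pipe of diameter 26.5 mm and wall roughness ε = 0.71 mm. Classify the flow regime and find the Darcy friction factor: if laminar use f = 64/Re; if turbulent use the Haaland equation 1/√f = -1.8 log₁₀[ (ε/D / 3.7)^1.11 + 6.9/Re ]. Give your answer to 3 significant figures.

Re = ρVD/μ = 0.757·0.126·0.0265/1.09e-05 = 231.9.
Re < 2300 → laminar, so f = 64/Re = 0.276 (roughness is irrelevant in laminar flow).

f ≈ 0.276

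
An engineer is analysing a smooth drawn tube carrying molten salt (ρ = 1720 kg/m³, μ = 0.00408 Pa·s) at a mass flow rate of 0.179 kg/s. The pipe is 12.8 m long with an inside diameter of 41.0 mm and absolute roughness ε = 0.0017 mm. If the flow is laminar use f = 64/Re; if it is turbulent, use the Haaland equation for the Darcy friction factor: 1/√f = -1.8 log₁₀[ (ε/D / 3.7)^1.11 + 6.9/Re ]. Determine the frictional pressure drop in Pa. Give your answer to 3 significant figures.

ΔP ≈ 78.4 Pa

A = πD²/4 = π(0.041)²/4 = 0.00132 m²; mean velocity V = ṁ/(ρA) = 0.179/(1720 · 0.00132) = 0.07883 m/s.
Reynolds number Re = ρVD/μ = 1720 · 0.07883 · 0.041 / 0.00408 = 1362.
Re < 2300 → laminar flow, so f = 64/Re = 64/1362 = 0.04697 (the turbulent correlation is not needed).
Darcy-Weisbach: ΔP = f(L/D)(ρV²/2) = 0.04697·(12.8/0.041)·(1720·0.07883²/2) = 0.04697·312.2·5.344 = 78.36 Pa.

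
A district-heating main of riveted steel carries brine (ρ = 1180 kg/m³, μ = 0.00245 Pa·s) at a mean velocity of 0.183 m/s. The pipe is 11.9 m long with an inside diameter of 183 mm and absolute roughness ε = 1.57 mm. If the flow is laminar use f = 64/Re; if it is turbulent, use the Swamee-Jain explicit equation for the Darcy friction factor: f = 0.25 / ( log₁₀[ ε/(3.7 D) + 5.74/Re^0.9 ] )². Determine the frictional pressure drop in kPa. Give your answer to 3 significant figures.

Reynolds number Re = ρVD/μ = 1180 · 0.183 · 0.183 / 0.00245 = 1.613e+04.
Re > 4000 → turbulent. Relative roughness ε/D = 0.00157/0.183 = 0.00858. Swamee-Jain: f = 0.25/(log₁₀[0.00858/3.7 + 5.74/1.613e+04^0.9])² = 0.25/(log₁₀[0.00232 + 0.000938])² = 0.25/(-2.487)² = 0.04041.
Darcy-Weisbach: ΔP = f(L/D)(ρV²/2) = 0.04041·(11.9/0.183)·(1180·0.183²/2) = 0.04041·65.03·19.76 = 51.92 Pa.
ΔP = 51.92 Pa = 0.0519 kPa.

ΔP ≈ 0.0519 kPa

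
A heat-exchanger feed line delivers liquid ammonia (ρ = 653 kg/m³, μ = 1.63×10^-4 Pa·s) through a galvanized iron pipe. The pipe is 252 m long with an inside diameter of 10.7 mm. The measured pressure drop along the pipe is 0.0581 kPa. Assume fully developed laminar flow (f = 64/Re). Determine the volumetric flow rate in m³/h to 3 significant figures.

Q ≈ 0.00164 m³/h

For laminar flow, f = 64/Re with Re = ρVD/μ, so Darcy-Weisbach reduces to ΔP = 32μLV/D². Solving for V: V = ΔP·D²/(32μL) = 58.1·(0.0107)²/(32·0.000163·252) = 0.005061 m/s.
Check: Re = ρVD/μ = 653·0.005061·0.0107/0.000163 = 216.9 < 2300, so the laminar assumption holds.
Q = V·A = 0.005061·(π/4·0.0107²) = 4.551e-07 m³/s = 0.00164 m³/h.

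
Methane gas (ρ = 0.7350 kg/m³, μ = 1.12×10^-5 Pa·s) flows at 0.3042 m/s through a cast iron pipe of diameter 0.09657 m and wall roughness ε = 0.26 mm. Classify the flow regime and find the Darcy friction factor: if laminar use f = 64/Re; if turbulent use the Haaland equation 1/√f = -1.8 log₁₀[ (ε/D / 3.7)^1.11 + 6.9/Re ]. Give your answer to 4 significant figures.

f ≈ 0.03320

Re = ρVD/μ = 0.735·0.3042·0.09657/1.12e-05 = 1928.
Re < 2300 → laminar, so f = 64/Re = 0.0332 (roughness is irrelevant in laminar flow).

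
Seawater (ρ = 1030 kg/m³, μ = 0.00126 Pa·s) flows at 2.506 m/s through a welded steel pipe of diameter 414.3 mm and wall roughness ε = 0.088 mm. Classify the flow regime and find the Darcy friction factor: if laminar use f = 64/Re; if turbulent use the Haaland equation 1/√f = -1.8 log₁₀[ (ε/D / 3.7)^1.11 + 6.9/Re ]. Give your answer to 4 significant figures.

Re = ρVD/μ = 1030·2.506·0.4143/0.00126 = 8.487e+05.
Re > 4000 → turbulent. ε/D = 8.8e-05/0.4143 = 0.000212; Haaland: 1/√f = -1.8 log₁₀[1.96e-05 + 8.13e-06] = 8.202, so f = 0.01486.

f ≈ 0.01486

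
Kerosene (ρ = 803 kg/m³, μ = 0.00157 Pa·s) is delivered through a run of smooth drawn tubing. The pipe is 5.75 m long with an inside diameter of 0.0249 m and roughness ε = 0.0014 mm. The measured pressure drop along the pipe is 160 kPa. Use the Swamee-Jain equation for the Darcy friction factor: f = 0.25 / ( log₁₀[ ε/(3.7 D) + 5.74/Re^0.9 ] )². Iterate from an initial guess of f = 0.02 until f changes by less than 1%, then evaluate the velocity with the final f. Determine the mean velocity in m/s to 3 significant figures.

V ≈ 9.96 m/s

Rearranging Darcy-Weisbach: V = √(2·ΔP·D/(f·L·ρ)). With ε/D = 1.4e-06/0.0249 = 5.62e-05, iterate starting from f = 0.02:
  f = 0.02 → V = √(2·1.6e+05·0.0249/(0.02·5.75·803)) = 9.289 m/s; Re = ρVD/μ = 1.183e+05; f → 0.01762
  f = 0.01762 → V = 9.896 m/s; Re = 1.26e+05; f → 0.01741
  f = 0.01741 → V = 9.955 m/s; Re = 1.268e+05; f → 0.0174
Converged (Δf/f < 1%). With the final f = 0.0174: V = √(2·1.6e+05·0.0249/(0.0174·5.75·803)) = 9.96 m/s.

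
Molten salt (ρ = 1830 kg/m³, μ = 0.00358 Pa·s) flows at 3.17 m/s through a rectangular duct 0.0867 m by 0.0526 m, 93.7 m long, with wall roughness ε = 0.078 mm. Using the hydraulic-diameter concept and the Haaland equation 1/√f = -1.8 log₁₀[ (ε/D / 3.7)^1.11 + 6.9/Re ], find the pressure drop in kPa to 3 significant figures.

ΔP ≈ 296 kPa

Hydraulic diameter D_h = 4A/P = 4·(0.0867·0.0526)/(2·(0.0867+0.0526)) = 0.01824/0.2786 = 0.06548 m.
Re = ρVD_h/μ = 1830·3.17·0.06548/0.00358 = 1.061e+05.
ε/D_h = 7.8e-05/0.06548 = 0.00119; Haaland gives 1/√f = -1.8 log₁₀[0.000133+6.5e-05] = 6.666, so f = 0.0225.
ΔP = f(L/D_h)(ρV²/2) = 0.0225·93.7/0.06548·9195 = 2.961e+05 Pa.
ΔP = 296 kPa.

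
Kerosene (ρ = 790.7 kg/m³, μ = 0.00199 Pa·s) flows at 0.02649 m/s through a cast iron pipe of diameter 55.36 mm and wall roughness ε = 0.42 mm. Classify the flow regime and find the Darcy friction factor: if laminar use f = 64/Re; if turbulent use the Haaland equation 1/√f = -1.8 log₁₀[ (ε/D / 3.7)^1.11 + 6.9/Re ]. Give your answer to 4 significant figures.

f ≈ 0.1098

Re = ρVD/μ = 790.7·0.02649·0.05536/0.00199 = 582.7.
Re < 2300 → laminar, so f = 64/Re = 0.1098 (roughness is irrelevant in laminar flow).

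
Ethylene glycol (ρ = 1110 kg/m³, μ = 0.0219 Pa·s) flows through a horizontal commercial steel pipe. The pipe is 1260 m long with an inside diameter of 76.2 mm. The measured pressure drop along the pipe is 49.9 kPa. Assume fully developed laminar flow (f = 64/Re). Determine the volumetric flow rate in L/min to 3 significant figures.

Q ≈ 89.8 L/min

For laminar flow, f = 64/Re with Re = ρVD/μ, so Darcy-Weisbach reduces to ΔP = 32μLV/D². Solving for V: V = ΔP·D²/(32μL) = 4.99e+04·(0.0762)²/(32·0.0219·1260) = 0.3281 m/s.
Check: Re = ρVD/μ = 1110·0.3281·0.0762/0.0219 = 1267 < 2300, so the laminar assumption holds.
Q = V·A = 0.3281·(π/4·0.0762²) = 0.001496 m³/s = 89.8 L/min.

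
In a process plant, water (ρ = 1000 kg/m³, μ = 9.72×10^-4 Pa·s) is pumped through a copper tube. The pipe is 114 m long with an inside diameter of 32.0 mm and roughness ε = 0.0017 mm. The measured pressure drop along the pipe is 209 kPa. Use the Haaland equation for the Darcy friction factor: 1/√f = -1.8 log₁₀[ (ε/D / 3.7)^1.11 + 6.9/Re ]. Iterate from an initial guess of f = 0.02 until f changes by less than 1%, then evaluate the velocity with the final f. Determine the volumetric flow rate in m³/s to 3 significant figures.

Q ≈ 0.00201 m³/s

Rearranging Darcy-Weisbach: V = √(2·ΔP·D/(f·L·ρ)). With ε/D = 1.7e-06/0.032 = 5.31e-05, iterate starting from f = 0.02:
  f = 0.02 → V = √(2·2.09e+05·0.032/(0.02·114·1000)) = 2.422 m/s; Re = ρVD/μ = 7.974e+04; f → 0.01889
  f = 0.01889 → V = 2.492 m/s; Re = 8.205e+04; f → 0.01878
Converged (Δf/f < 1%). With the final f = 0.01878: V = √(2·2.09e+05·0.032/(0.01878·114·1000)) = 2.5 m/s.
Q = V·A = 2.5·(π/4·0.032²) = 0.00201 m³/s = 0.00201 m³/s.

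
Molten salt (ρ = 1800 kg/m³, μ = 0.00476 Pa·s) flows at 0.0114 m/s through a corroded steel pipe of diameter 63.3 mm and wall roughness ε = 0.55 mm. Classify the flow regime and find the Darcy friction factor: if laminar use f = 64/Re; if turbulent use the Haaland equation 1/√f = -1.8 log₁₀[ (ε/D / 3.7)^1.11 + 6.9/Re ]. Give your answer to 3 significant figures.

Re = ρVD/μ = 1800·0.0114·0.0633/0.00476 = 272.9.
Re < 2300 → laminar, so f = 64/Re = 0.2345 (roughness is irrelevant in laminar flow).

f ≈ 0.235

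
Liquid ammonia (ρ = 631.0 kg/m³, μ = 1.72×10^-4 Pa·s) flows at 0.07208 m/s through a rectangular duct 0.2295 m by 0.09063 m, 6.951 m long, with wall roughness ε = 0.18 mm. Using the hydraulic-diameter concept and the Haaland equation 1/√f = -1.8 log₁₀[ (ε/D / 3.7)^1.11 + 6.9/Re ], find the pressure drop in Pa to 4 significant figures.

Hydraulic diameter D_h = 4A/P = 4·(0.2295·0.09063)/(2·(0.2295+0.09063)) = 0.0832/0.6403 = 0.1299 m.
Re = ρVD_h/μ = 631·0.07208·0.1299/0.000172 = 3.436e+04.
ε/D_h = 0.00018/0.1299 = 0.00139; Haaland gives 1/√f = -1.8 log₁₀[0.000157+0.000201] = 6.203, so f = 0.02599.
ΔP = f(L/D_h)(ρV²/2) = 0.02599·6.951/0.1299·1.639 = 2.279 Pa.

ΔP ≈ 2.279 Pa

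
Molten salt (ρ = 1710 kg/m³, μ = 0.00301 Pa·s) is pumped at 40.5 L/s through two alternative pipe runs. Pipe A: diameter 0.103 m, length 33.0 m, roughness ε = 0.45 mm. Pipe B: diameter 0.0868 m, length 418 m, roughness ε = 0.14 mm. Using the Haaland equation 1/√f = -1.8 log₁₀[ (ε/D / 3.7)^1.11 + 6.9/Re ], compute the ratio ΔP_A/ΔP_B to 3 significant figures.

Pipe A: V = Q/A = 0.0405/0.008332 = 4.861 m/s; Re = 2.844e+05; ε/D = 0.00437; Haaland → f = 0.02956; ΔP_A = f(L/D)(ρV²/2) = 1.913e+05 Pa.
Pipe B: V = Q/A = 0.0405/0.005917 = 6.844 m/s; Re = 3.375e+05; ε/D = 0.00161; Haaland → f = 0.02273; ΔP_B = f(L/D)(ρV²/2) = 4.384e+06 Pa.
ΔP_A/ΔP_B = 1.913e+05/4.384e+06 = 0.0436.

ΔP_A/ΔP_B ≈ 0.0436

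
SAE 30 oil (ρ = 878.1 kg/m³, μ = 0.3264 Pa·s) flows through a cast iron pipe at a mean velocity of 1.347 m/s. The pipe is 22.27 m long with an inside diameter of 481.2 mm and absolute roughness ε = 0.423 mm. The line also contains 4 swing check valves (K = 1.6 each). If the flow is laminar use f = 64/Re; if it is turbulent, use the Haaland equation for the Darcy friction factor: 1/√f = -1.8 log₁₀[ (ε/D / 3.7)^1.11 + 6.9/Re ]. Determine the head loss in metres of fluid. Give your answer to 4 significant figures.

Reynolds number Re = ρVD/μ = 878.1 · 1.347 · 0.4812 / 0.326 = 1744.
Re < 2300 → laminar flow, so f = 64/Re = 64/1744 = 0.0367 (the turbulent correlation is not needed).
Total minor-loss coefficient ΣK = 4·1.6 = 6.4.
ΔP = [f·L/D + ΣK]·(ρV²/2) = [0.0367·22.27/0.4812 + 6.4]·(878.1·1.347²/2) = [1.699 + 6.4]·796.6 = 6451 Pa.
Head loss h_f = ΔP/(ρg) = 6451/(878.1·9.81) = 0.7489 m.

h_f ≈ 0.7489 m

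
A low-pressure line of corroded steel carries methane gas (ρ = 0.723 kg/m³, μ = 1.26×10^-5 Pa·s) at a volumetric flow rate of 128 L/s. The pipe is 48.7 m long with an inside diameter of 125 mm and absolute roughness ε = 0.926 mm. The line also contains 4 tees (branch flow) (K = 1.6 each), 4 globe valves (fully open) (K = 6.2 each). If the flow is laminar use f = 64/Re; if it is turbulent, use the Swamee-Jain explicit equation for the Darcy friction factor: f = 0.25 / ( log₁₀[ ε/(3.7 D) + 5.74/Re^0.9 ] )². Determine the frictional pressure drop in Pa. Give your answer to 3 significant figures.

Q = 128 L/s = 128/1000 = 0.128 m³/s.
Cross-sectional area A = πD²/4 = π(0.125)²/4 = 0.01227 m²; mean velocity V = Q/A = 0.128/0.01227 = 10.43 m/s.
Reynolds number Re = ρVD/μ = 0.723 · 10.43 · 0.125 / 1.26e-05 = 7.481e+04.
Re > 4000 → turbulent. Relative roughness ε/D = 0.000926/0.125 = 0.00741. Swamee-Jain: f = 0.25/(log₁₀[0.00741/3.7 + 5.74/7.481e+04^0.9])² = 0.25/(log₁₀[0.002 + 0.000236])² = 0.25/(-2.65)² = 0.0356.
Total minor-loss coefficient ΣK = 4·1.6 + 4·6.2 = 31.2.
ΔP = [f·L/D + ΣK]·(ρV²/2) = [0.0356·48.7/0.125 + 31.2]·(0.723·10.43²/2) = [13.87 + 31.2]·39.33 = 1772 Pa.

ΔP ≈ 1770 Pa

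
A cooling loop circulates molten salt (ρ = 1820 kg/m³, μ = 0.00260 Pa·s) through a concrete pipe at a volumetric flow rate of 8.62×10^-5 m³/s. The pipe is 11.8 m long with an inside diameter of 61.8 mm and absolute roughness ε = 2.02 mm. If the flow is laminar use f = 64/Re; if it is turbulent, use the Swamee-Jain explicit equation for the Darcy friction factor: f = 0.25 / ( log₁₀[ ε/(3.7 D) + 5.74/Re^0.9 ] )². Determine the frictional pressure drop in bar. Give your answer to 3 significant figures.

Cross-sectional area A = πD²/4 = π(0.0618)²/4 = 0.003 m²; mean velocity V = Q/A = 8.62e-05/0.003 = 0.02874 m/s.
Reynolds number Re = ρVD/μ = 1820 · 0.02874 · 0.0618 / 0.0026 = 1243.
Re < 2300 → laminar flow, so f = 64/Re = 64/1243 = 0.05148 (the turbulent correlation is not needed).
Darcy-Weisbach: ΔP = f(L/D)(ρV²/2) = 0.05148·(11.8/0.0618)·(1820·0.02874²/2) = 0.05148·190.9·0.7515 = 7.387 Pa.
ΔP = 7.387 Pa = 7.39×10^-5 bar.

ΔP ≈ 7.39×10^-5 bar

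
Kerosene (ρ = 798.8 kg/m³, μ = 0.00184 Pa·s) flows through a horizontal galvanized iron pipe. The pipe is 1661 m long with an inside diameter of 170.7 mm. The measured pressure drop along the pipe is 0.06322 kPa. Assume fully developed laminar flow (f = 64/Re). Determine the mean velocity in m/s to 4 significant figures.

For laminar flow, f = 64/Re with Re = ρVD/μ, so Darcy-Weisbach reduces to ΔP = 32μLV/D². Solving for V: V = ΔP·D²/(32μL) = 63.22·(0.1707)²/(32·0.00184·1661) = 0.01884 m/s.
Check: Re = ρVD/μ = 798.8·0.01884·0.1707/0.00184 = 1396 < 2300, so the laminar assumption holds.

V ≈ 0.01884 m/s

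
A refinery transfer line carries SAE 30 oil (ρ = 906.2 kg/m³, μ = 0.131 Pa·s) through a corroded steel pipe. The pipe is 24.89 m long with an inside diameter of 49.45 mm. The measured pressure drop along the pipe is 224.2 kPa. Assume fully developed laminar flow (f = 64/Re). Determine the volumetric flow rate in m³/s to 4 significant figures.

For laminar flow, f = 64/Re with Re = ρVD/μ, so Darcy-Weisbach reduces to ΔP = 32μLV/D². Solving for V: V = ΔP·D²/(32μL) = 2.242e+05·(0.04945)²/(32·0.131·24.89) = 5.254 m/s.
Check: Re = ρVD/μ = 906.2·5.254·0.04945/0.131 = 1797 < 2300, so the laminar assumption holds.
Q = V·A = 5.254·(π/4·0.04945²) = 0.01009 m³/s = 0.01009 m³/s.

Q ≈ 0.01009 m³/s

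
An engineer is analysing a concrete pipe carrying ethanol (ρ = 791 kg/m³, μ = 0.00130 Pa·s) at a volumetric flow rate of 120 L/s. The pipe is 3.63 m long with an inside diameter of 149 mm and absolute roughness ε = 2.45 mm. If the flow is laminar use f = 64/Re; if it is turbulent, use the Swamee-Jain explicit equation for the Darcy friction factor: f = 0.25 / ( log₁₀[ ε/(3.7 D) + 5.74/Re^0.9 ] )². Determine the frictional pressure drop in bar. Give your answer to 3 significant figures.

Q = 120 L/s = 120/1000 = 0.12 m³/s.
Cross-sectional area A = πD²/4 = π(0.149)²/4 = 0.01744 m²; mean velocity V = Q/A = 0.12/0.01744 = 6.882 m/s.
Reynolds number Re = ρVD/μ = 791 · 6.882 · 0.149 / 0.0013 = 6.239e+05.
Re > 4000 → turbulent. Relative roughness ε/D = 0.00245/0.149 = 0.0164. Swamee-Jain: f = 0.25/(log₁₀[0.0164/3.7 + 5.74/6.239e+05^0.9])² = 0.25/(log₁₀[0.00444 + 3.49e-05])² = 0.25/(-2.349)² = 0.04531.
Darcy-Weisbach: ΔP = f(L/D)(ρV²/2) = 0.04531·(3.63/0.149)·(791·6.882²/2) = 0.04531·24.36·1.873e+04 = 2.068e+04 Pa.
ΔP = 2.068e+04 Pa = 0.207 bar.

ΔP ≈ 0.207 bar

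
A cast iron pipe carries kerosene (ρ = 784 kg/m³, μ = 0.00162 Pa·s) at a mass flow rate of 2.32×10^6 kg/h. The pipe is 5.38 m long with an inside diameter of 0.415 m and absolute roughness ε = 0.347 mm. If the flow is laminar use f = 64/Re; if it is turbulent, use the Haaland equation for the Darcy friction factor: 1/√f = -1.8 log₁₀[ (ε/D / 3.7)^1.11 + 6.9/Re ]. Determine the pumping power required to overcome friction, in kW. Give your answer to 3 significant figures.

P ≈ 2.95 kW

ṁ = 2.32×10^6 kg/h = 2.32×10^6/3600 = 644.4 kg/s.
A = πD²/4 = π(0.415)²/4 = 0.1353 m²; mean velocity V = ṁ/(ρA) = 644.4/(784 · 0.1353) = 6.077 m/s.
Reynolds number Re = ρVD/μ = 784 · 6.077 · 0.415 / 0.00162 = 1.22e+06.
Re > 4000 → turbulent. Relative roughness ε/D = 0.000347/0.415 = 0.000836. Haaland: 1/√f = -1.8 log₁₀[(0.000836/3.7)^1.11 + 6.9/1.22e+06] = -1.8 log₁₀[8.97e-05 + 5.65e-06] = 7.237, so f = 0.01909.
Darcy-Weisbach: ΔP = f(L/D)(ρV²/2) = 0.01909·(5.38/0.415)·(784·6.077²/2) = 0.01909·12.96·1.448e+04 = 3583 Pa.
Q = ṁ/ρ = 644.4/784 = 0.822 m³/s.
Pumping power P = QΔP = 0.822·3583 = 2946 W = 2.95 kW.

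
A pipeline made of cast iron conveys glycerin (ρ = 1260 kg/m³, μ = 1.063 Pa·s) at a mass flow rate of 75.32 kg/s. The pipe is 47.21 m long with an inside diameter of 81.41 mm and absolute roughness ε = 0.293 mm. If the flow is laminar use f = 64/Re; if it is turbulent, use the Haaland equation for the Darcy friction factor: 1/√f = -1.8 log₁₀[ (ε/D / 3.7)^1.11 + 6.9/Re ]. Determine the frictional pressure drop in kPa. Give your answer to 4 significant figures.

A = πD²/4 = π(0.08141)²/4 = 0.005205 m²; mean velocity V = ṁ/(ρA) = 75.32/(1260 · 0.005205) = 11.48 m/s.
Reynolds number Re = ρVD/μ = 1260 · 11.48 · 0.08141 / 1.06 = 1108.
Re < 2300 → laminar flow, so f = 64/Re = 64/1108 = 0.05775 (the turbulent correlation is not needed).
Darcy-Weisbach: ΔP = f(L/D)(ρV²/2) = 0.05775·(47.21/0.08141)·(1260·11.48²/2) = 0.05775·579.9·8.309e+04 = 2.783e+06 Pa.
ΔP = 2.783e+06 Pa = 2783 kPa.

ΔP ≈ 2783 kPa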